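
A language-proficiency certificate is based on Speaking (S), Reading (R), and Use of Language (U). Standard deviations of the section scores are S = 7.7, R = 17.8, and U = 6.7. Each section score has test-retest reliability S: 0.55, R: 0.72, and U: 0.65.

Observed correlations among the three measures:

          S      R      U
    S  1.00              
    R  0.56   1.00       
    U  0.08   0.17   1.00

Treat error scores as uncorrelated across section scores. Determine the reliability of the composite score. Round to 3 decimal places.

Var(S+R+U) = 7.7² + 17.8² + 6.7² + 2·[7.7·17.8·0.56 + 7.7·6.7·0.08 + 17.8·6.7·0.17] = 421.02 + 202.31 = 623.33.
With uncorrelated errors the cross-covariances are all true-score covariance, so they carry over unchanged; only the diagonal terms shrink to ρᵢσᵢ².
True-score variance = [7.7²·0.55 + 17.8²·0.72 + 6.7²·0.65] + 202.31 = 289.913 + 202.31 = 492.223.
Reliability = 492.223 / 623.33 = 0.790.

0.790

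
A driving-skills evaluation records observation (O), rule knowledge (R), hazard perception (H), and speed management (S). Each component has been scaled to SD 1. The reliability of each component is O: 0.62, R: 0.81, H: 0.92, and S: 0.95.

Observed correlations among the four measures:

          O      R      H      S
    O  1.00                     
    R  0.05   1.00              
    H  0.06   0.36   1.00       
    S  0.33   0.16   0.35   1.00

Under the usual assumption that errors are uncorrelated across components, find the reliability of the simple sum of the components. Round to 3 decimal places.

0.894

Var(O+R+H+S) = 4 + 2·[0.05 + 0.06 + 0.33 + 0.36 + 0.16 + 0.35] = 4 + 2.62 = 6.62.
Under uncorrelated errors the observed covariances equal the true-score covariances, so only the own-variance terms attenuate.
True-score variance = [0.62 + 0.81 + 0.92 + 0.95] + 2.62 = 3.3 + 2.62 = 5.92.
Reliability = 5.92 / 6.62 = 0.894.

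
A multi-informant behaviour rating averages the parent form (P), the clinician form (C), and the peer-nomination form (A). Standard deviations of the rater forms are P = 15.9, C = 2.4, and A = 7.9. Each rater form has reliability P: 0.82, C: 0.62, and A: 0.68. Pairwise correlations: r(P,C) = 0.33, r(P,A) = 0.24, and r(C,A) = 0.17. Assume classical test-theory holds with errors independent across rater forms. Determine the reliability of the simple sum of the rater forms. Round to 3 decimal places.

Var(P+C+A) = 15.9² + 2.4² + 7.9² + 2·[15.9·2.4·0.33 + 15.9·7.9·0.24 + 2.4·7.9·0.17] = 320.98 + 91.9248 = 412.905.
With uncorrelated errors the cross-covariances are all true-score covariance, so they carry over unchanged; only the diagonal terms shrink to ρᵢσᵢ².
True-score variance = [15.9²·0.82 + 2.4²·0.62 + 7.9²·0.68] + 91.9248 = 253.314 + 91.9248 = 345.239.
Reliability = 345.239 / 412.905 = 0.836.

0.836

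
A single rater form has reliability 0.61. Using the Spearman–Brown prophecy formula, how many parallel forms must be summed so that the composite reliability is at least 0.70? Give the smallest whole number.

2

k ≥ ρ*(1−ρ₁)/(ρ₁(1−ρ*)) = 0.70·0.39 / (0.61·0.30) = 1.492.
Smallest integer k = 2.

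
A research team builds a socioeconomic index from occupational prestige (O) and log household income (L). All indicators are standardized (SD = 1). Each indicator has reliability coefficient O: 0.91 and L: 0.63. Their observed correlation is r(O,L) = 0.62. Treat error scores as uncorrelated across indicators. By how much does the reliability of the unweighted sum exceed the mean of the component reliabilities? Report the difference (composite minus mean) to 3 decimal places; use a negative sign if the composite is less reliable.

Var(sum) = 2 + 1.24 = 3.24; true-score variance = 1.54 + 1.24 = 2.78; composite reliability = 0.8580.
Mean component reliability = 0.7700.
Difference = 0.8580 − 0.7700 = 0.088.

0.088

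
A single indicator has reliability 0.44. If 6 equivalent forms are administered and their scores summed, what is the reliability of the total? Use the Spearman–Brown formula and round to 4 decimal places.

ρ_k = kρ / (1 + (k−1)ρ) = 6·0.44 / (1 + 5·0.44) = 2.640 / 3.200 = 0.8250.

0.8250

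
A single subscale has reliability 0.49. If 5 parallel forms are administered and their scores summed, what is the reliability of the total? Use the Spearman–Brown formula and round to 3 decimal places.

ρ_k = kρ / (1 + (k−1)ρ) = 5·0.49 / (1 + 4·0.49) = 2.450 / 2.960 = 0.828.

0.828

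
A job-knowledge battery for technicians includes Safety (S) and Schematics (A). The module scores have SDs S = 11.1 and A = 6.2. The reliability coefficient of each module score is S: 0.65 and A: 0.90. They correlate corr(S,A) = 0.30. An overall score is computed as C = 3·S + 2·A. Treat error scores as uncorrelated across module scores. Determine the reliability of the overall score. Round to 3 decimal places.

0.733

Var(C) = 3²·11.1² + 2²·6.2² + 2·[6·11.1·6.2·0.30] = 1262.65 + 247.752 = 1510.4.
With uncorrelated errors the cross-covariances are all true-score covariance, so they carry over unchanged; only the diagonal terms shrink to ρᵢσᵢ².
True-score variance = [3²·11.1²·0.65 + 2²·6.2²·0.90] + 247.752 = 859.162 + 247.752 = 1106.91.
Reliability = 1106.91 / 1510.4 = 0.733.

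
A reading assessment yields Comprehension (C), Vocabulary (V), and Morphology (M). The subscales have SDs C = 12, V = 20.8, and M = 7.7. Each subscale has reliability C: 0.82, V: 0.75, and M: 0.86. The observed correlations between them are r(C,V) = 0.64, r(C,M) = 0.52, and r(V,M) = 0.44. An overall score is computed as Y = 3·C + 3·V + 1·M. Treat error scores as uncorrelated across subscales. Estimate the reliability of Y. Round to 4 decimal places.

Var(Y) = 3²·12² + 3²·20.8² + 7.7² + 2·[9·12·20.8·0.64 + 3·12·7.7·0.52 + 3·20.8·7.7·0.44] = 5249.05 + 3586.5 = 8835.55.
Because errors are independent across components, Cov(Tᵢ,Tⱼ) = Cov(Xᵢ,Xⱼ); the off-diagonal part of the true-score variance is the same as above.
True-score variance = [3²·12²·0.82 + 3²·20.8²·0.75 + 7.7²·0.86] + 3586.5 = 4034.03 + 3586.5 = 7620.53.
Reliability = 7620.53 / 8835.55 = 0.8625.

0.8625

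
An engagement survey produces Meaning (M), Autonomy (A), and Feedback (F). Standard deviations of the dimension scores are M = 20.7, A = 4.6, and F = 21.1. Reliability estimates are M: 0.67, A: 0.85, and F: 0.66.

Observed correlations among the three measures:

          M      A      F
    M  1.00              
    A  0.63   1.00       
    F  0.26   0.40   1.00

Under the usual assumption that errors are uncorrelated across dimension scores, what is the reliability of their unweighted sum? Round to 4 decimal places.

0.7757

Var(M+A+F) = 20.7² + 4.6² + 21.1² + 2·[20.7·4.6·0.63 + 20.7·21.1·0.26 + 4.6·21.1·0.40] = 894.86 + 424.746 = 1319.61.
Because errors are independent across components, Cov(Tᵢ,Tⱼ) = Cov(Xᵢ,Xⱼ); the off-diagonal part of the true-score variance is the same as above.
True-score variance = [20.7²·0.67 + 4.6²·0.85 + 21.1²·0.66] + 424.746 = 598.913 + 424.746 = 1023.66.
Reliability = 1023.66 / 1319.61 = 0.7757.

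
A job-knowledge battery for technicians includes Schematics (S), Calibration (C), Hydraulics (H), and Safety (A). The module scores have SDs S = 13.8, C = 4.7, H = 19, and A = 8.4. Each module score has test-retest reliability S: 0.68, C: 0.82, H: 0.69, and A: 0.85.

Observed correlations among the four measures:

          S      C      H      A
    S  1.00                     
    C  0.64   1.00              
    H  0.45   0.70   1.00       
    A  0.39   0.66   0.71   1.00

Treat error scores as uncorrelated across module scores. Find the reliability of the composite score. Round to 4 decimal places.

0.8714

Var(S+C+H+A) = 13.8² + 4.7² + 19² + 8.4² + 2·[13.8·4.7·0.64 + 13.8·19·0.45 + 13.8·8.4·0.39 + 4.7·19·0.70 + 4.7·8.4·0.66 + 19·8.4·0.71] = 644.09 + 813.184 = 1457.27.
Because errors are independent across components, Cov(Tᵢ,Tⱼ) = Cov(Xᵢ,Xⱼ); the off-diagonal part of the true-score variance is the same as above.
True-score variance = [13.8²·0.68 + 4.7²·0.82 + 19²·0.69 + 8.4²·0.85] + 813.184 = 456.679 + 813.184 = 1269.86.
Reliability = 1269.86 / 1457.27 = 0.8714.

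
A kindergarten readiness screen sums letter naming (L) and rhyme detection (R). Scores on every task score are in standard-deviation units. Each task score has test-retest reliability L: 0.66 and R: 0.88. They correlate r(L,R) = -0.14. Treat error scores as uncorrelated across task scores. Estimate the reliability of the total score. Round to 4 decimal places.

Var(L+R) = 2 + 2·[(-0.14)] = 2 − 0.28 = 1.72.
Under uncorrelated errors the observed covariances equal the true-score covariances, so only the own-variance terms attenuate.
True-score variance = [0.66 + 0.88] − 0.28 = 1.54 − 0.28 = 1.26.
Reliability = 1.26 / 1.72 = 0.7326.

0.7326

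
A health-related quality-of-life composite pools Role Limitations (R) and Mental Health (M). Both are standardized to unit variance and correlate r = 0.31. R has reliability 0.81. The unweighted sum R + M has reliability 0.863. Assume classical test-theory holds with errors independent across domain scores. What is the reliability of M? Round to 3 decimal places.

Var(R+M) = 2 + 2·0.31 = 2.620.
True-score variance = ρ_R + ρ_M + 2·0.31, so 0.863 = (0.81 + ρ_M + 0.62) / 2.620.
ρ_M = 0.863·2.620 − 0.81 − 0.62 = 0.831.

0.831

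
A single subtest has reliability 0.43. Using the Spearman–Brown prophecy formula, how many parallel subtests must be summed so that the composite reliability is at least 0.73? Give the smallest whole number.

k ≥ ρ*(1−ρ₁)/(ρ₁(1−ρ*)) = 0.73·0.57 / (0.43·0.27) = 3.584.
Smallest integer k = 4.

4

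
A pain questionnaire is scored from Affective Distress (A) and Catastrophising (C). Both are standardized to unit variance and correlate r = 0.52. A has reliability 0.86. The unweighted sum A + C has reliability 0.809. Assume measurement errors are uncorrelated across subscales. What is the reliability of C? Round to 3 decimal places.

0.559

Var(A+C) = 2 + 2·0.52 = 3.040.
True-score variance = ρ_A + ρ_C + 2·0.52, so 0.809 = (0.86 + ρ_C + 1.04) / 3.040.
ρ_C = 0.809·3.040 − 0.86 − 1.04 = 0.559.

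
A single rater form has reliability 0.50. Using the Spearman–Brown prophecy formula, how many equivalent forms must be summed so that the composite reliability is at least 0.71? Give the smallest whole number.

3

k ≥ ρ*(1−ρ₁)/(ρ₁(1−ρ*)) = 0.71·0.50 / (0.50·0.29) = 2.448.
Smallest integer k = 3.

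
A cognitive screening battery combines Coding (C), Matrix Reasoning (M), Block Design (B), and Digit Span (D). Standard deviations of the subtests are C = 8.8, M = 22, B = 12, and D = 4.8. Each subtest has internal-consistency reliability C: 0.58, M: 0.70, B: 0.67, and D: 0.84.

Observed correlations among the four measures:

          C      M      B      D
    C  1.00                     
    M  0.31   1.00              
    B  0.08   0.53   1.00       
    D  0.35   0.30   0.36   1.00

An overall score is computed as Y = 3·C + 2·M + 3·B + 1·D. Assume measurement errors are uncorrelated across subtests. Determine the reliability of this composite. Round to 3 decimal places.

Var(Y) = 3²·8.8² + 2²·22² + 3²·12² + 4.8² + 2·[6·8.8·22·0.31 + 9·8.8·12·0.08 + 3·8.8·4.8·0.35 + 6·22·12·0.53 + 2·22·4.8·0.30 + 3·12·4.8·0.36] = 3952 + 2891.14 = 6843.14.
Under uncorrelated errors the observed covariances equal the true-score covariances, so only the own-variance terms attenuate.
True-score variance = [3²·8.8²·0.58 + 2²·22²·0.70 + 3²·12²·0.67 + 4.8²·0.84] + 2891.14 = 2647.11 + 2891.14 = 5538.25.
Reliability = 5538.25 / 6843.14 = 0.809.

0.809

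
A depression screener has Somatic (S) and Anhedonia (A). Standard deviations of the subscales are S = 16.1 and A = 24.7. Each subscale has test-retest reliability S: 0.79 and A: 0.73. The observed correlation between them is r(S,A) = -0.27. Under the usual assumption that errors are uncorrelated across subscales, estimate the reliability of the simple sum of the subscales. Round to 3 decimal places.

Var(S+A) = 16.1² + 24.7² + 2·[16.1·24.7·(-0.27)] = 869.3 − 214.742 = 654.558.
Under uncorrelated errors the observed covariances equal the true-score covariances, so only the own-variance terms attenuate.
True-score variance = [16.1²·0.79 + 24.7²·0.73] − 214.742 = 650.142 − 214.742 = 435.4.
Reliability = 435.4 / 654.558 = 0.665.

0.665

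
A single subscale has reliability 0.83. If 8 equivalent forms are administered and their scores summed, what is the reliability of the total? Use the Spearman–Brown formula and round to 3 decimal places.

ρ_k = kρ / (1 + (k−1)ρ) = 8·0.83 / (1 + 7·0.83) = 6.640 / 6.810 = 0.975.

0.975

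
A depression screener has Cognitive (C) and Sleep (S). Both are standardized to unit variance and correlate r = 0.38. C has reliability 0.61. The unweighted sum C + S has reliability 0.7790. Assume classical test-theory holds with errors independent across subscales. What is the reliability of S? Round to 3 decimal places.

0.780

Var(C+S) = 2 + 2·0.38 = 2.760.
True-score variance = ρ_C + ρ_S + 2·0.38, so 0.7790 = (0.61 + ρ_S + 0.76) / 2.760.
ρ_S = 0.7790·2.760 − 0.61 − 0.76 = 0.780.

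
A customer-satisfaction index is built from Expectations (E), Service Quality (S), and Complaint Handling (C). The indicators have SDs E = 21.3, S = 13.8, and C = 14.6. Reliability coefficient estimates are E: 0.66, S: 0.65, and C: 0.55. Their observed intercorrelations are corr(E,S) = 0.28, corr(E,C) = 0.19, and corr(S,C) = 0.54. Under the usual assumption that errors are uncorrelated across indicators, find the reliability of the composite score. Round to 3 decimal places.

Var(E+S+C) = 21.3² + 13.8² + 14.6² + 2·[21.3·13.8·0.28 + 21.3·14.6·0.19 + 13.8·14.6·0.54] = 857.29 + 500.377 = 1357.67.
With uncorrelated errors the cross-covariances are all true-score covariance, so they carry over unchanged; only the diagonal terms shrink to ρᵢσᵢ².
True-score variance = [21.3²·0.66 + 13.8²·0.65 + 14.6²·0.55] + 500.377 = 540.459 + 500.377 = 1040.84.
Reliability = 1040.84 / 1357.67 = 0.767.

0.767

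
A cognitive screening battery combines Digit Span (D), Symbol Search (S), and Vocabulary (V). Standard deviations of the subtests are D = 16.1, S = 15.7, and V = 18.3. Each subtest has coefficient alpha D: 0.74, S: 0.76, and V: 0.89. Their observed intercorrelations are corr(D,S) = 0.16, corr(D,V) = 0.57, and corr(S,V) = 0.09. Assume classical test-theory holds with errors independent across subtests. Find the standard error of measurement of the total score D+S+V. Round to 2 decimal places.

12.78

Var(total) = 840.59 + 468.48 = 1309.07.
True-score variance = 677.2 + 468.48 = 1145.68, so reliability = 0.8752.
Error variance = 1309.07 − 1145.68 = 163.39; SEM = √163.39 = 12.78.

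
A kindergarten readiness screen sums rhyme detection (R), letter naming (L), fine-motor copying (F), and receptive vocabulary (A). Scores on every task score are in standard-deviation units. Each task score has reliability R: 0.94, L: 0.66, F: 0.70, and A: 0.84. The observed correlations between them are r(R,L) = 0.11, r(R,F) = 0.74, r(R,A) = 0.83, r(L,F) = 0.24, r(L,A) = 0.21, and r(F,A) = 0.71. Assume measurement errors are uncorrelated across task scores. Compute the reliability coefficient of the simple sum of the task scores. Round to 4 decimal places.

Var(R+L+F+A) = 4 + 2·[0.11 + 0.74 + 0.83 + 0.24 + 0.21 + 0.71] = 4 + 5.68 = 9.68.
With uncorrelated errors the cross-covariances are all true-score covariance, so they carry over unchanged; only the diagonal terms shrink to ρᵢσᵢ².
True-score variance = [0.94 + 0.66 + 0.70 + 0.84] + 5.68 = 3.14 + 5.68 = 8.82.
Reliability = 8.82 / 9.68 = 0.9112.

0.9112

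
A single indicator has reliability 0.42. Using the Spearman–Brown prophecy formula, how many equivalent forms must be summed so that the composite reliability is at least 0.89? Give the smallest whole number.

12

k ≥ ρ*(1−ρ₁)/(ρ₁(1−ρ*)) = 0.89·0.58 / (0.42·0.11) = 11.173.
Smallest integer k = 12.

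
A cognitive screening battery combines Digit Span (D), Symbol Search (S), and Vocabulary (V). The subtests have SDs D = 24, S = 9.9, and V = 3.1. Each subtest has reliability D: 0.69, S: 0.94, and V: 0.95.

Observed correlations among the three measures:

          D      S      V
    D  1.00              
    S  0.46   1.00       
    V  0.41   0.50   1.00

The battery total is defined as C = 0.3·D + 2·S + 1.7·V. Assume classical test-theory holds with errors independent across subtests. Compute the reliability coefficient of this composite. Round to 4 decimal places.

0.9445

Var(C) = 0.3²·24² + 2²·9.9² + 1.7²·3.1² + 2·[0.6·24·9.9·0.46 + 0.51·24·3.1·0.41 + 3.4·9.9·3.1·0.50] = 471.653 + 266.615 = 738.268.
With uncorrelated errors the cross-covariances are all true-score covariance, so they carry over unchanged; only the diagonal terms shrink to ρᵢσᵢ².
True-score variance = [0.3²·24²·0.69 + 2²·9.9²·0.94 + 1.7²·3.1²·0.95] + 266.615 = 430.671 + 266.615 = 697.287.
Reliability = 697.287 / 738.268 = 0.9445.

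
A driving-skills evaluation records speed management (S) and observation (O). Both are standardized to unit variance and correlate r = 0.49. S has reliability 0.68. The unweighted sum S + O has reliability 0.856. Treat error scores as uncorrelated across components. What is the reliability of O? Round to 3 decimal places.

Var(S+O) = 2 + 2·0.49 = 2.980.
True-score variance = ρ_S + ρ_O + 2·0.49, so 0.856 = (0.68 + ρ_O + 0.98) / 2.980.
ρ_O = 0.856·2.980 − 0.68 − 0.98 = 0.891.

0.891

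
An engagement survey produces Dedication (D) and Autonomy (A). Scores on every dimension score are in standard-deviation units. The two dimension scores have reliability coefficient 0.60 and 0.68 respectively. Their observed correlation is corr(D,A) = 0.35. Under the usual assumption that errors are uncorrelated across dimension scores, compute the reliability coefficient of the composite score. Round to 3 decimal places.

Var(D+A) = 2 + 2·[0.35] = 2 + 0.7 = 2.7.
Because errors are independent across components, Cov(Tᵢ,Tⱼ) = Cov(Xᵢ,Xⱼ); the off-diagonal part of the true-score variance is the same as above.
True-score variance = [0.60 + 0.68] + 0.7 = 1.28 + 0.7 = 1.98.
Reliability = 1.98 / 2.7 = 0.733.

0.733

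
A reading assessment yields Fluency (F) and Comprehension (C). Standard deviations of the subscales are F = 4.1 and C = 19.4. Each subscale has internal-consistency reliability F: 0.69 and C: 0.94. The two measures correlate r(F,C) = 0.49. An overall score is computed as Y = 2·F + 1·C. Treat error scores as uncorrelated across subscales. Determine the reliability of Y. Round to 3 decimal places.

Var(Y) = 2²·4.1² + 19.4² + 2·[2·4.1·19.4·0.49] = 443.6 + 155.898 = 599.498.
Under uncorrelated errors the observed covariances equal the true-score covariances, so only the own-variance terms attenuate.
True-score variance = [2²·4.1²·0.69 + 19.4²·0.94] + 155.898 = 400.174 + 155.898 = 556.072.
Reliability = 556.072 / 599.498 = 0.928.

0.928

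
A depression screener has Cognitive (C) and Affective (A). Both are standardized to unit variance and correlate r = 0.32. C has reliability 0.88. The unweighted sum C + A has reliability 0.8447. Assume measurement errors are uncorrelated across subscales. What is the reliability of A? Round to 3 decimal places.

0.710

Var(C+A) = 2 + 2·0.32 = 2.640.
True-score variance = ρ_C + ρ_A + 2·0.32, so 0.8447 = (0.88 + ρ_A + 0.64) / 2.640.
ρ_A = 0.8447·2.640 − 0.88 − 0.64 = 0.710.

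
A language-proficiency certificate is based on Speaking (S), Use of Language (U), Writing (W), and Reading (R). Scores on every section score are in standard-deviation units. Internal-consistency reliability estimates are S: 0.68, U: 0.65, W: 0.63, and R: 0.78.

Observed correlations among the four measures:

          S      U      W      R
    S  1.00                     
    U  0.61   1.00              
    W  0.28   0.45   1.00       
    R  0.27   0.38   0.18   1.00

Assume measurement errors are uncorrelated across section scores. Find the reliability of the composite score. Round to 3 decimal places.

Var(S+U+W+R) = 4 + 2·[0.61 + 0.28 + 0.27 + 0.45 + 0.38 + 0.18] = 4 + 4.34 = 8.34.
With uncorrelated errors the cross-covariances are all true-score covariance, so they carry over unchanged; only the diagonal terms shrink to ρᵢσᵢ².
True-score variance = [0.68 + 0.65 + 0.63 + 0.78] + 4.34 = 2.74 + 4.34 = 7.08.
Reliability = 7.08 / 8.34 = 0.849.

0.849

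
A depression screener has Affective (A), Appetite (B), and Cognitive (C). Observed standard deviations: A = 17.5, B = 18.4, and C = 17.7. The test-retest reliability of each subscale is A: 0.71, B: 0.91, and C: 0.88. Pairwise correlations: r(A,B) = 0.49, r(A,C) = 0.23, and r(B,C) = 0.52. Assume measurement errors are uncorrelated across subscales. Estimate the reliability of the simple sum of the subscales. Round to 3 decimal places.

0.911

Var(A+B+C) = 17.5² + 18.4² + 17.7² + 2·[17.5·18.4·0.49 + 17.5·17.7·0.23 + 18.4·17.7·0.52] = 958.1 + 796.752 = 1754.85.
Because errors are independent across components, Cov(Tᵢ,Tⱼ) = Cov(Xᵢ,Xⱼ); the off-diagonal part of the true-score variance is the same as above.
True-score variance = [17.5²·0.71 + 18.4²·0.91 + 17.7²·0.88] + 796.752 = 801.222 + 796.752 = 1597.97.
Reliability = 1597.97 / 1754.85 = 0.911.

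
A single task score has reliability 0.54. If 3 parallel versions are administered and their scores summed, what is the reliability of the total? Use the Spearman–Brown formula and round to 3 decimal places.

ρ_k = kρ / (1 + (k−1)ρ) = 3·0.54 / (1 + 2·0.54) = 1.620 / 2.080 = 0.779.

0.779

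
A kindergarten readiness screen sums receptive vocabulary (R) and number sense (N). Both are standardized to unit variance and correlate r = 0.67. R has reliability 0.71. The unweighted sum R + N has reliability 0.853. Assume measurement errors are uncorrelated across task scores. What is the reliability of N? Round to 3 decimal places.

0.799

Var(R+N) = 2 + 2·0.67 = 3.340.
True-score variance = ρ_R + ρ_N + 2·0.67, so 0.853 = (0.71 + ρ_N + 1.34) / 3.340.
ρ_N = 0.853·3.340 − 0.71 − 1.34 = 0.799.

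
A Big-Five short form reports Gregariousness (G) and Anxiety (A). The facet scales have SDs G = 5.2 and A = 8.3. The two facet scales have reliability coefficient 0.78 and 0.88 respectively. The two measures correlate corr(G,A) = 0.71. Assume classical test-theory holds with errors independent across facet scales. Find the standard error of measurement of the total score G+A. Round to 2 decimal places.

Var(total) = 95.93 + 61.2872 = 157.217.
True-score variance = 81.7144 + 61.2872 = 143.002, so reliability = 0.9096.
Error variance = 157.217 − 143.002 = 14.2156; SEM = √14.2156 = 3.77.

3.77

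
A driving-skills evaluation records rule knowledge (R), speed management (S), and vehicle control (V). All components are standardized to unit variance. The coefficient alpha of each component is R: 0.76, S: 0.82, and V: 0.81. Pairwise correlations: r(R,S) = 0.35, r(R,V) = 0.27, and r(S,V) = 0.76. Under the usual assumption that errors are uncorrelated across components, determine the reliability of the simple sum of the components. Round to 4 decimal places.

0.8941

Var(R+S+V) = 3 + 2·[0.35 + 0.27 + 0.76] = 3 + 2.76 = 5.76.
Because errors are independent across components, Cov(Tᵢ,Tⱼ) = Cov(Xᵢ,Xⱼ); the off-diagonal part of the true-score variance is the same as above.
True-score variance = [0.76 + 0.82 + 0.81] + 2.76 = 2.39 + 2.76 = 5.15.
Reliability = 5.15 / 5.76 = 0.8941.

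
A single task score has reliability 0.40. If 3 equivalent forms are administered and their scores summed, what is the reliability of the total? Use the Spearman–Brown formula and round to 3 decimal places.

ρ_k = kρ / (1 + (k−1)ρ) = 3·0.40 / (1 + 2·0.40) = 1.200 / 1.800 = 0.667.

0.667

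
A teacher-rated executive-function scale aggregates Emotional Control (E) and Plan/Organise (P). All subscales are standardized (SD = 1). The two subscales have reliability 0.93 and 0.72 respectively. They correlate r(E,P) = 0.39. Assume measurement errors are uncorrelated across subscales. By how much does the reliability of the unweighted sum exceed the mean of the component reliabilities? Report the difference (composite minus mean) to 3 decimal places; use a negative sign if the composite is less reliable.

0.049

Var(sum) = 2 + 0.78 = 2.78; true-score variance = 1.65 + 0.78 = 2.43; composite reliability = 0.8741.
Mean component reliability = 0.8250.
Difference = 0.8741 − 0.8250 = 0.049.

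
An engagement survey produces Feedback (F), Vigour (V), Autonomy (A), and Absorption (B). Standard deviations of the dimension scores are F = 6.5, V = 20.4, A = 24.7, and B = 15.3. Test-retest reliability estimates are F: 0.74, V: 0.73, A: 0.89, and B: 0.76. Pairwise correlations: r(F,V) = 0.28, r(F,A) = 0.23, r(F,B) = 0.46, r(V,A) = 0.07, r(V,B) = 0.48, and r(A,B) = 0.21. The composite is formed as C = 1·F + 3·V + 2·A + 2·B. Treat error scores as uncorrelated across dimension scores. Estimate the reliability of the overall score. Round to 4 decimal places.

Var(C) = 6.5² + 3²·20.4² + 2²·24.7² + 2²·15.3² + 2·[3·6.5·20.4·0.28 + 2·6.5·24.7·0.23 + 2·6.5·15.3·0.46 + 6·20.4·24.7·0.07 + 6·20.4·15.3·0.48 + 4·24.7·15.3·0.21] = 7164.41 + 3409.42 = 10573.8.
With uncorrelated errors the cross-covariances are all true-score covariance, so they carry over unchanged; only the diagonal terms shrink to ρᵢσᵢ².
True-score variance = [6.5²·0.74 + 3²·20.4²·0.73 + 2²·24.7²·0.89 + 2²·15.3²·0.76] + 3409.42 = 5648.99 + 3409.42 = 9058.41.
Reliability = 9058.41 / 10573.8 = 0.8567.

0.8567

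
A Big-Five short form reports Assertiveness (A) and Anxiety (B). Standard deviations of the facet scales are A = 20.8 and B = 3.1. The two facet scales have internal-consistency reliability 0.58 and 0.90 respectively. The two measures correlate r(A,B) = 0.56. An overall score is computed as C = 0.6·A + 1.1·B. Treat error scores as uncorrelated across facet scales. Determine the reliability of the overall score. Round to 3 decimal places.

0.690

Var(C) = 0.6²·20.8² + 1.1²·3.1² + 2·[0.66·20.8·3.1·0.56] = 167.379 + 47.6636 = 215.042.
Under uncorrelated errors the observed covariances equal the true-score covariances, so only the own-variance terms attenuate.
True-score variance = [0.6²·20.8²·0.58 + 1.1²·3.1²·0.90] + 47.6636 = 100.801 + 47.6636 = 148.464.
Reliability = 148.464 / 215.042 = 0.690.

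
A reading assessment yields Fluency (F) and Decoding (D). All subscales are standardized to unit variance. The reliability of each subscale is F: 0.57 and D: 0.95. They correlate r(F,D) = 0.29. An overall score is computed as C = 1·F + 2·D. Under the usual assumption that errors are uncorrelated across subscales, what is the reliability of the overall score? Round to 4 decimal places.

Var(C) = 1 + 2² + 2·[2·0.29] = 5 + 1.16 = 6.16.
Because errors are independent across components, Cov(Tᵢ,Tⱼ) = Cov(Xᵢ,Xⱼ); the off-diagonal part of the true-score variance is the same as above.
True-score variance = [0.57 + 2²·0.95] + 1.16 = 4.37 + 1.16 = 5.53.
Reliability = 5.53 / 6.16 = 0.8977.

0.8977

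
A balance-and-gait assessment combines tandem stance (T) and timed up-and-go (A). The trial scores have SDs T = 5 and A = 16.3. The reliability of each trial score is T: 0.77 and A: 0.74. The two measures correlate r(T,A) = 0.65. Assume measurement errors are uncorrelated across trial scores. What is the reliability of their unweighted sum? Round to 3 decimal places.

Var(T+A) = 5² + 16.3² + 2·[5·16.3·0.65] = 290.69 + 105.95 = 396.64.
Because errors are independent across components, Cov(Tᵢ,Tⱼ) = Cov(Xᵢ,Xⱼ); the off-diagonal part of the true-score variance is the same as above.
True-score variance = [5²·0.77 + 16.3²·0.74] + 105.95 = 215.861 + 105.95 = 321.811.
Reliability = 321.811 / 396.64 = 0.811.

0.811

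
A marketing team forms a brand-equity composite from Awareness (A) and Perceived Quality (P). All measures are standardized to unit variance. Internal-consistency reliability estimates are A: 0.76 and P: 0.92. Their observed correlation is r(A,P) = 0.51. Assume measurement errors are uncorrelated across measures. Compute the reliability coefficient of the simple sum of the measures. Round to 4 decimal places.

0.8940

Var(A+P) = 2 + 2·[0.51] = 2 + 1.02 = 3.02.
Under uncorrelated errors the observed covariances equal the true-score covariances, so only the own-variance terms attenuate.
True-score variance = [0.76 + 0.92] + 1.02 = 1.68 + 1.02 = 2.7.
Reliability = 2.7 / 3.02 = 0.8940.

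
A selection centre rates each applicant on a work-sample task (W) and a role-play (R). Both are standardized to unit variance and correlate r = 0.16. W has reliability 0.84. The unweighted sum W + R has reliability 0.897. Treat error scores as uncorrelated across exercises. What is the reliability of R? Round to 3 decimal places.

Var(W+R) = 2 + 2·0.16 = 2.320.
True-score variance = ρ_W + ρ_R + 2·0.16, so 0.897 = (0.84 + ρ_R + 0.32) / 2.320.
ρ_R = 0.897·2.320 − 0.84 − 0.32 = 0.921.

0.921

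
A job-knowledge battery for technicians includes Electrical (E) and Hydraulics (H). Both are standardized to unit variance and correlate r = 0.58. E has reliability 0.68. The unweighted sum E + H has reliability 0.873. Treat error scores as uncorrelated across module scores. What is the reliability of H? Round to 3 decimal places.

Var(E+H) = 2 + 2·0.58 = 3.160.
True-score variance = ρ_E + ρ_H + 2·0.58, so 0.873 = (0.68 + ρ_H + 1.16) / 3.160.
ρ_H = 0.873·3.160 − 0.68 − 1.16 = 0.919.

0.919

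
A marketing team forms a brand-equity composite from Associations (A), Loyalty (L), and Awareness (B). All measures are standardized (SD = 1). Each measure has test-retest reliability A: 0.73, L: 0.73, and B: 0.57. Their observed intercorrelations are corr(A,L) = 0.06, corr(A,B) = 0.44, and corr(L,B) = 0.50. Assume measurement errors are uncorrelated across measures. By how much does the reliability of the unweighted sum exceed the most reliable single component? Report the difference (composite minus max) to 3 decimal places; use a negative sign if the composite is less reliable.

Var(sum) = 3 + 2 = 5; true-score variance = 2.03 + 2 = 4.03; composite reliability = 0.8060.
Max component reliability = 0.7300.
Difference = 0.8060 − 0.7300 = 0.076.

0.076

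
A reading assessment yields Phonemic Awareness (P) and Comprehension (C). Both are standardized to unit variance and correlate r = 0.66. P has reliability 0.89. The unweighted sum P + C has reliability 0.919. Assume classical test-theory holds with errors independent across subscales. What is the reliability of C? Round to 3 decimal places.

0.841

Var(P+C) = 2 + 2·0.66 = 3.320.
True-score variance = ρ_P + ρ_C + 2·0.66, so 0.919 = (0.89 + ρ_C + 1.32) / 3.320.
ρ_C = 0.919·3.320 − 0.89 − 1.32 = 0.841.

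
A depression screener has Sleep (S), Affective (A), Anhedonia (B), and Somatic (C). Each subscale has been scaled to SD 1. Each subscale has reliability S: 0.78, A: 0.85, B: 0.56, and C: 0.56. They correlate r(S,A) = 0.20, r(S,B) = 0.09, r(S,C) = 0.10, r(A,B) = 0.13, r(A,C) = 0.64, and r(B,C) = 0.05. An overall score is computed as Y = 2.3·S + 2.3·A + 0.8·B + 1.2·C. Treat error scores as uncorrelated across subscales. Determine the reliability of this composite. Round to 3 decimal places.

Var(Y) = 2.3² + 2.3² + 0.8² + 1.2² + 2·[5.29·0.20 + 1.84·0.09 + 2.76·0.10 + 1.84·0.13 + 2.76·0.64 + 0.96·0.05] = 12.66 + 7.1064 = 19.7664.
Under uncorrelated errors the observed covariances equal the true-score covariances, so only the own-variance terms attenuate.
True-score variance = [2.3²·0.78 + 2.3²·0.85 + 0.8²·0.56 + 1.2²·0.56] + 7.1064 = 9.7875 + 7.1064 = 16.8939.
Reliability = 16.8939 / 19.7664 = 0.855.

0.855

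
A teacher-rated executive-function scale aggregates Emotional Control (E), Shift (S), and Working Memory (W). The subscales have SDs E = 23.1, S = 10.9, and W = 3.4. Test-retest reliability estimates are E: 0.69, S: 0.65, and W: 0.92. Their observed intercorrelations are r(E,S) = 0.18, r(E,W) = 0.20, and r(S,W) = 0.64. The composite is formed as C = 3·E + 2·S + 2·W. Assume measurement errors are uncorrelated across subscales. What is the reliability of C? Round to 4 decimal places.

0.7344

Var(C) = 3²·23.1² + 2²·10.9² + 2²·3.4² + 2·[6·23.1·10.9·0.18 + 6·23.1·3.4·0.20 + 4·10.9·3.4·0.64] = 5323.97 + 922.11 = 6246.08.
With uncorrelated errors the cross-covariances are all true-score covariance, so they carry over unchanged; only the diagonal terms shrink to ρᵢσᵢ².
True-score variance = [3²·23.1²·0.69 + 2²·10.9²·0.65 + 2²·3.4²·0.92] + 922.11 = 3665.16 + 922.11 = 4587.27.
Reliability = 4587.27 / 6246.08 = 0.7344.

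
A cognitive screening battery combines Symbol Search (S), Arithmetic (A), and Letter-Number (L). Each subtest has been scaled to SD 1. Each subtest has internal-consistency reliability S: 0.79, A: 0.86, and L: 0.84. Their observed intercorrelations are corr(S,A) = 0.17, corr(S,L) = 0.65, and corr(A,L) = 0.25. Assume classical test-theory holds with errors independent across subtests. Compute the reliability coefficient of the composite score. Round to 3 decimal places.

Var(S+A+L) = 3 + 2·[0.17 + 0.65 + 0.25] = 3 + 2.14 = 5.14.
With uncorrelated errors the cross-covariances are all true-score covariance, so they carry over unchanged; only the diagonal terms shrink to ρᵢσᵢ².
True-score variance = [0.79 + 0.86 + 0.84] + 2.14 = 2.49 + 2.14 = 4.63.
Reliability = 4.63 / 5.14 = 0.901.

0.901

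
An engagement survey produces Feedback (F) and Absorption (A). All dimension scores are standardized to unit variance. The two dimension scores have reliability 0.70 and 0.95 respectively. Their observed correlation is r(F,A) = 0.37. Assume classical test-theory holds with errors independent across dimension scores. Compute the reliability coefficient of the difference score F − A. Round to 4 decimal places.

Var(F−A) = 1 + 1 − 2·0.37 = 2 − 0.74 = 1.26.
With uncorrelated errors the cross-covariances are all true-score covariance, so they carry over unchanged; only the diagonal terms shrink to ρᵢσᵢ².
True-score variance = [0.70 + 0.95] − 0.74 = 1.65 − 0.74 = 0.91.
Reliability = 0.91 / 1.26 = 0.7222.

0.7222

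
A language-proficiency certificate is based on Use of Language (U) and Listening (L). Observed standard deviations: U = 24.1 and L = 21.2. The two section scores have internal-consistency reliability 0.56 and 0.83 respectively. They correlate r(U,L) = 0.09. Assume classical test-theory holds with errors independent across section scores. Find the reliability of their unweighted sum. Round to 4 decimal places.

0.7042

Var(U+L) = 24.1² + 21.2² + 2·[24.1·21.2·0.09] = 1030.25 + 91.9656 = 1122.22.
Because errors are independent across components, Cov(Tᵢ,Tⱼ) = Cov(Xᵢ,Xⱼ); the off-diagonal part of the true-score variance is the same as above.
True-score variance = [24.1²·0.56 + 21.2²·0.83] + 91.9656 = 698.289 + 91.9656 = 790.254.
Reliability = 790.254 / 1122.22 = 0.7042.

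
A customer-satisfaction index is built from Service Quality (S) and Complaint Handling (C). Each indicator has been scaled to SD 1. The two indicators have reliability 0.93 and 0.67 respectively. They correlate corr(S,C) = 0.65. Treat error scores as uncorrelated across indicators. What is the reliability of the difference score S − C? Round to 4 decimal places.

Var(S−C) = 1 + 1 − 2·0.65 = 2 − 1.3 = 0.7.
Under uncorrelated errors the observed covariances equal the true-score covariances, so only the own-variance terms attenuate.
True-score variance = [0.93 + 0.67] − 1.3 = 1.6 − 1.3 = 0.3.
Reliability = 0.3 / 0.7 = 0.4286.

0.4286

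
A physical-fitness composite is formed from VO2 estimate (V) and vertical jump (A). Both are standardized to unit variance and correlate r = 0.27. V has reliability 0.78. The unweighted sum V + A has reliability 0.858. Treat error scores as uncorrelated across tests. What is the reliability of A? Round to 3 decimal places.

0.859

Var(V+A) = 2 + 2·0.27 = 2.540.
True-score variance = ρ_V + ρ_A + 2·0.27, so 0.858 = (0.78 + ρ_A + 0.54) / 2.540.
ρ_A = 0.858·2.540 − 0.78 − 0.54 = 0.859.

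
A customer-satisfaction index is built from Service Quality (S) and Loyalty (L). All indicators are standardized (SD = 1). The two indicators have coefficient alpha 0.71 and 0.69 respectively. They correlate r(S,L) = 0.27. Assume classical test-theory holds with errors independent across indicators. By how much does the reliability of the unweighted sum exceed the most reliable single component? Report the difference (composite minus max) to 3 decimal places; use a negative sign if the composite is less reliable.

Var(sum) = 2 + 0.54 = 2.54; true-score variance = 1.4 + 0.54 = 1.94; composite reliability = 0.7638.
Max component reliability = 0.7100.
Difference = 0.7638 − 0.7100 = 0.054.

0.054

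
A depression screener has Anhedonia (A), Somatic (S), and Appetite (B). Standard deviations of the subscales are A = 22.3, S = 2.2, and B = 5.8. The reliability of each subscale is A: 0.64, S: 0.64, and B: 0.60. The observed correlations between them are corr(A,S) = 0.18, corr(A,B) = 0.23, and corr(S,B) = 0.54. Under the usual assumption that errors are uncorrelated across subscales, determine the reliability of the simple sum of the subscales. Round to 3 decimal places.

0.690

Var(A+S+B) = 22.3² + 2.2² + 5.8² + 2·[22.3·2.2·0.18 + 22.3·5.8·0.23 + 2.2·5.8·0.54] = 535.77 + 90.9388 = 626.709.
With uncorrelated errors the cross-covariances are all true-score covariance, so they carry over unchanged; only the diagonal terms shrink to ρᵢσᵢ².
True-score variance = [22.3²·0.64 + 2.2²·0.64 + 5.8²·0.60] + 90.9388 = 341.547 + 90.9388 = 432.486.
Reliability = 432.486 / 626.709 = 0.690.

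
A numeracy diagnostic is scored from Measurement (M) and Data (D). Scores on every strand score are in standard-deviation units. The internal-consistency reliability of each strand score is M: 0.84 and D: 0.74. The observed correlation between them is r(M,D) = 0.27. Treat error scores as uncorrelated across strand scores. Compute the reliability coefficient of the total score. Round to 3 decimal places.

0.835

Var(M+D) = 2 + 2·[0.27] = 2 + 0.54 = 2.54.
Under uncorrelated errors the observed covariances equal the true-score covariances, so only the own-variance terms attenuate.
True-score variance = [0.84 + 0.74] + 0.54 = 1.58 + 0.54 = 2.12.
Reliability = 2.12 / 2.54 = 0.835.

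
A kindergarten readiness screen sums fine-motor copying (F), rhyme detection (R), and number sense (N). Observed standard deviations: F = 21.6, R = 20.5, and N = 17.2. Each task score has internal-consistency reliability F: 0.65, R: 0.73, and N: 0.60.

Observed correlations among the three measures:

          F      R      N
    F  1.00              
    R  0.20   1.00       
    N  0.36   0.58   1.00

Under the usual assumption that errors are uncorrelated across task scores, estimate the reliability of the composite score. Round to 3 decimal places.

0.806

Var(F+R+N) = 21.6² + 20.5² + 17.2² + 2·[21.6·20.5·0.20 + 21.6·17.2·0.36 + 20.5·17.2·0.58] = 1182.65 + 853.63 = 2036.28.
With uncorrelated errors the cross-covariances are all true-score covariance, so they carry over unchanged; only the diagonal terms shrink to ρᵢσᵢ².
True-score variance = [21.6²·0.65 + 20.5²·0.73 + 17.2²·0.60] + 853.63 = 787.551 + 853.63 = 1641.18.
Reliability = 1641.18 / 2036.28 = 0.806.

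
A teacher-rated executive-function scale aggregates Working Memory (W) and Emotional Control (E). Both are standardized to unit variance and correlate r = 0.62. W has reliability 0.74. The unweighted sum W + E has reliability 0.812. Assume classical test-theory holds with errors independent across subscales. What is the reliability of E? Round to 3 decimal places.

0.651

Var(W+E) = 2 + 2·0.62 = 3.240.
True-score variance = ρ_W + ρ_E + 2·0.62, so 0.812 = (0.74 + ρ_E + 1.24) / 3.240.
ρ_E = 0.812·3.240 − 0.74 − 1.24 = 0.651.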